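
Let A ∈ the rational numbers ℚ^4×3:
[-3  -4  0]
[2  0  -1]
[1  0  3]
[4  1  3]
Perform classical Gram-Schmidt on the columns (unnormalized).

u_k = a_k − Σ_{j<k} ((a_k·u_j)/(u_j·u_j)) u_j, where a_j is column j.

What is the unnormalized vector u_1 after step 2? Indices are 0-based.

Step 1: u_0 = a_0 = (-3, 2, 1, 4).
Step 2: u_1 = a_1 − (8/15)·u_0 = (-12/5, -16/15, -8/15, -17/15).

u_1 = (-12/5, -16/15, -8/15, -17/15)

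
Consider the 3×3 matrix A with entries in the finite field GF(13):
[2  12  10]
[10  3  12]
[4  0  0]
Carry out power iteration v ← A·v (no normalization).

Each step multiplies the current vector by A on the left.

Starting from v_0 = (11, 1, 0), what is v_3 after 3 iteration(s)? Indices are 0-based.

v_0 = (11, 1, 0).
v_1 = A·v_0 = (8, 9, 5).
v_2 = A·v_1 = (5, 11, 6).
v_3 = A·v_2 = (7, 12, 7).

v_3 = (7, 12, 7)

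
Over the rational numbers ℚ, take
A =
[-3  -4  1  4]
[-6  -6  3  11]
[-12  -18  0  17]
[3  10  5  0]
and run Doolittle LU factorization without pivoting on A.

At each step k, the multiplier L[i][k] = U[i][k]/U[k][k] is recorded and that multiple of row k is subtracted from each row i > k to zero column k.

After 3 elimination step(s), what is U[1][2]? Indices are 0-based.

U[1][2] = 1

Step 1: pivot at (0,0) is -3.
  row1 ← row1 − (2)·row0  ⇒  L[1][0]=2, U row1=(0, 2, 1, 3)
  row2 ← row2 − (4)·row0  ⇒  L[2][0]=4, U row2=(0, -2, -4, 1)
  row3 ← row3 − (-1)·row0  ⇒  L[3][0]=-1, U row3=(0, 6, 6, 4)
Step 2: pivot at (1,1) is 2.
  row2 ← row2 − (-1)·row1  ⇒  L[2][1]=-1, U row2=(0, 0, -3, 4)
  row3 ← row3 − (3)·row1  ⇒  L[3][1]=3, U row3=(0, 0, 3, -5)
Step 3: pivot at (2,2) is -3.
  row3 ← row3 − (-1)·row2  ⇒  L[3][2]=-1, U row3=(0, 0, 0, -1)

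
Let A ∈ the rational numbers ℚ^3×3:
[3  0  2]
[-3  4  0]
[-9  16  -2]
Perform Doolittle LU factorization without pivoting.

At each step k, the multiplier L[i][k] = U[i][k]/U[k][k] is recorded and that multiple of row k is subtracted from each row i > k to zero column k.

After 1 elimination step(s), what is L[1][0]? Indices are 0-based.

L[1][0] = -1

[col 0] pivot 3
  R1 -= -1*R0 → (0, 4, 2)  (L[1][0] := -1)
  R2 -= -3*R0 → (0, 16, 4)  (L[2][0] := -3)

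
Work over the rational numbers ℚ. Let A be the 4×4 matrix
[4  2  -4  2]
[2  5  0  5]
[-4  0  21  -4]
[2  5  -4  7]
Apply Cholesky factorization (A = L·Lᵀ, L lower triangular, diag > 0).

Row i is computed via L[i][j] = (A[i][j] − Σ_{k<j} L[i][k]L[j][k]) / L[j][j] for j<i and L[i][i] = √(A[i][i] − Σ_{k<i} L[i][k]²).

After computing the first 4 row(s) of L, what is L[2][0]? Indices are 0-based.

Step 1: L[0][0] = √(4) = 2.
  L[1][0] = (2) / L[0][0] = 1.
Step 2: L[1][1] = √(4) = 2.
  L[2][0] = (-4) / L[0][0] = -2.
  L[2][1] = (2) / L[1][1] = 1.
Step 3: L[2][2] = √(16) = 4.
  L[3][0] = (2) / L[0][0] = 1.
  L[3][1] = (4) / L[1][1] = 2.
  L[3][2] = (-4) / L[2][2] = -1.
Step 4: L[3][3] = √(1) = 1.

L[2][0] = -2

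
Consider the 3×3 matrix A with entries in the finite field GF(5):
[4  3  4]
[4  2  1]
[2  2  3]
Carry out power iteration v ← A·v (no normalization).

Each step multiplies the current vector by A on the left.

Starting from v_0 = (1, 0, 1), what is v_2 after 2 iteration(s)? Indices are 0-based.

v_2 = (2, 2, 1)

v_0 = (1, 0, 1).
v_1 = A·v_0 = (3, 0, 0).
v_2 = A·v_1 = (2, 2, 1).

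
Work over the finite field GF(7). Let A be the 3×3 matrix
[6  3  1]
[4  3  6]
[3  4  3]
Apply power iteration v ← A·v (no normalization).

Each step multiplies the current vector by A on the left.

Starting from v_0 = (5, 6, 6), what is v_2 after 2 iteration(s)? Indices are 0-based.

v_0 = (5, 6, 6).
v_1 = A·v_0 = (5, 4, 1).
v_2 = A·v_1 = (1, 3, 6).

v_2 = (1, 3, 6)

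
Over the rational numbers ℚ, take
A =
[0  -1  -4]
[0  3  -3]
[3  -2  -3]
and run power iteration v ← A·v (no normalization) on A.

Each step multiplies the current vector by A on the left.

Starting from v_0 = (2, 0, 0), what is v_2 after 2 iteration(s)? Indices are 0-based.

v_2 = (-24, -18, -18)

v_0 = (2, 0, 0).
v_1 = A·v_0 = (0, 0, 6).
v_2 = A·v_1 = (-24, -18, -18).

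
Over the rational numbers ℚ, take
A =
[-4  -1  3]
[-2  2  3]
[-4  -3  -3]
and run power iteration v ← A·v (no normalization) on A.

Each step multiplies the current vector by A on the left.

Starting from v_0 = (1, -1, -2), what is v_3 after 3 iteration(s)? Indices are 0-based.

v_3 = (-104, 57, -436)

v_0 = (1, -1, -2).
v_1 = A·v_0 = (-9, -10, 5).
v_2 = A·v_1 = (61, 13, 51).
v_3 = A·v_2 = (-104, 57, -436).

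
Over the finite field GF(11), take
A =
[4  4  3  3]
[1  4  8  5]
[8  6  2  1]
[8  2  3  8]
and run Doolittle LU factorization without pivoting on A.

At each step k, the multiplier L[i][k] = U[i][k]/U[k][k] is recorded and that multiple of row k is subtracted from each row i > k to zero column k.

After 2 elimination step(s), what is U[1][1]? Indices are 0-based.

U[1][1] = 3

Step 1: pivot at (0,0) is 4.
  row1 ← row1 − (3)·row0  ⇒  L[1][0]=3, U row1=(0, 3, 10, 7)
  row2 ← row2 − (2)·row0  ⇒  L[2][0]=2, U row2=(0, 9, 7, 6)
  row3 ← row3 − (2)·row0  ⇒  L[3][0]=2, U row3=(0, 5, 8, 2)
Step 2: pivot at (1,1) is 3.
  row2 ← row2 − (3)·row1  ⇒  L[2][1]=3, U row2=(0, 0, 10, 7)
  row3 ← row3 − (9)·row1  ⇒  L[3][1]=9, U row3=(0, 0, 6, 5)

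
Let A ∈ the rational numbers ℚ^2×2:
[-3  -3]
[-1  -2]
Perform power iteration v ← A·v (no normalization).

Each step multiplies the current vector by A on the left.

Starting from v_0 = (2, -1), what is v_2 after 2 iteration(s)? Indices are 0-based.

v_0 = (2, -1).
v_1 = A·v_0 = (-3, 0).
v_2 = A·v_1 = (9, 3).

v_2 = (9, 3)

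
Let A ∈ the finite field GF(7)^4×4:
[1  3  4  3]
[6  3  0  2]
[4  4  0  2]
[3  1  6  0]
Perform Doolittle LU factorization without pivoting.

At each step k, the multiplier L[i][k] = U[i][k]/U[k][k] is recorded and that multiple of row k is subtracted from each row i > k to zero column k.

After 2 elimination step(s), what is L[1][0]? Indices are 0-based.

L[1][0] = 6

k=0: U[0][0]=1
  eliminate (1,0): mult=6, new row 1: (0, 6, 4, 5); set L[1][0]=6
  eliminate (2,0): mult=4, new row 2: (0, 6, 5, 4); set L[2][0]=4
  eliminate (3,0): mult=3, new row 3: (0, 6, 1, 5); set L[3][0]=3
k=1: U[1][1]=6
  eliminate (2,1): mult=1, new row 2: (0, 0, 1, 6); set L[2][1]=1
  eliminate (3,1): mult=1, new row 3: (0, 0, 4, 0); set L[3][1]=1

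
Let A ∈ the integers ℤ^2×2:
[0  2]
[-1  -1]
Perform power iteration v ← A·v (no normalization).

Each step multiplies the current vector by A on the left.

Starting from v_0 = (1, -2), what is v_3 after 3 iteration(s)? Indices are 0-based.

v_0 = (1, -2).
v_1 = A·v_0 = (-4, 1).
v_2 = A·v_1 = (2, 3).
v_3 = A·v_2 = (6, -5).

v_3 = (6, -5)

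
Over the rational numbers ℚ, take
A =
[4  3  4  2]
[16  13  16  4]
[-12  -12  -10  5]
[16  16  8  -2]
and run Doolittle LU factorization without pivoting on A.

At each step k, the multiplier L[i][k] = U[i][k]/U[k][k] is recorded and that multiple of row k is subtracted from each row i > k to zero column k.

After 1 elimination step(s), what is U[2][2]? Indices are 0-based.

k=0: U[0][0]=4
  eliminate (1,0): mult=4, new row 1: (0, 1, 0, -4); set L[1][0]=4
  eliminate (2,0): mult=-3, new row 2: (0, -3, 2, 11); set L[2][0]=-3
  eliminate (3,0): mult=4, new row 3: (0, 4, -8, -10); set L[3][0]=4

U[2][2] = 2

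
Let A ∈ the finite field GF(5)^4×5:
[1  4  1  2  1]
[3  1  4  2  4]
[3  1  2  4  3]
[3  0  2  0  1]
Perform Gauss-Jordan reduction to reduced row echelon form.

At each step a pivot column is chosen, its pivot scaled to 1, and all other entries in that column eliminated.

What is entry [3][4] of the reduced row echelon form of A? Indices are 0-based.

M[3][4] = 0

step 1: normalize row 0 (÷1) = (1, 4, 1, 2, 1)
  row 1: subtract 3×row0 = (0, 4, 1, 1, 1)
  row 2: subtract 3×row0 = (0, 4, 4, 3, 0)
  row 3: subtract 3×row0 = (0, 3, 4, 4, 3)
step 2: normalize row 1 (÷4) = (0, 1, 4, 4, 4)
  row 0: subtract 4×row1 = (1, 0, 0, 1, 0)
  row 2: subtract 4×row1 = (0, 0, 3, 2, 4)
  row 3: subtract 3×row1 = (0, 0, 2, 2, 1)
step 3: normalize row 2 (÷3) = (0, 0, 1, 4, 3)
  row 1: subtract 4×row2 = (0, 1, 0, 3, 2)
  row 3: subtract 2×row2 = (0, 0, 0, 4, 0)
step 4: normalize row 3 (÷4) = (0, 0, 0, 1, 0)
  row 0: subtract 1×row3 = (1, 0, 0, 0, 0)
  row 1: subtract 3×row3 = (0, 1, 0, 0, 2)
  row 2: subtract 4×row3 = (0, 0, 1, 0, 3)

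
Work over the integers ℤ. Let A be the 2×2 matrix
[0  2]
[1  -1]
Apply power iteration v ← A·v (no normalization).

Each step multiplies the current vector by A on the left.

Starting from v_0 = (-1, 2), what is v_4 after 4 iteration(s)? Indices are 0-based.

v_4 = (-26, 27)

v_0 = (-1, 2).
v_1 = A·v_0 = (4, -3).
v_2 = A·v_1 = (-6, 7).
v_3 = A·v_2 = (14, -13).
v_4 = A·v_3 = (-26, 27).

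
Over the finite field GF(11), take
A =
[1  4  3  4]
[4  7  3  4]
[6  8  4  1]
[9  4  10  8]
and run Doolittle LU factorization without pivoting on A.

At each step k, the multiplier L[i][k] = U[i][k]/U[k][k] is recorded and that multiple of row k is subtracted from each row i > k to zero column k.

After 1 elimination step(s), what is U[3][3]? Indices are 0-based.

[col 0] pivot 1
  R1 -= 4*R0 → (0, 2, 2, 10)  (L[1][0] := 4)
  R2 -= 6*R0 → (0, 6, 8, 10)  (L[2][0] := 6)
  R3 -= 9*R0 → (0, 1, 5, 5)  (L[3][0] := 9)

U[3][3] = 5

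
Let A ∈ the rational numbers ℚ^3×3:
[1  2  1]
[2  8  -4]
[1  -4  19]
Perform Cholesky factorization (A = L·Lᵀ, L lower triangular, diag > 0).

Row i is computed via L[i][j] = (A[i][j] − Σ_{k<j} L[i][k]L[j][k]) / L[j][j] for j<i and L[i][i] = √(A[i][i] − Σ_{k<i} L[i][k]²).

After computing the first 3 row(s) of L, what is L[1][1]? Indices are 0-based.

Step 1: L[0][0] = √(1) = 1.
  L[1][0] = (2) / L[0][0] = 2.
Step 2: L[1][1] = √(4) = 2.
  L[2][0] = (1) / L[0][0] = 1.
  L[2][1] = (-6) / L[1][1] = -3.
Step 3: L[2][2] = √(9) = 3.

L[1][1] = 2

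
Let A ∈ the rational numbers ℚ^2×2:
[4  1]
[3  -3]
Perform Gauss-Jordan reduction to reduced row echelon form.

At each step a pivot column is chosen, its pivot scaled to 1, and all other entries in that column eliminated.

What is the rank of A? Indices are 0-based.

rank = 2

pivot(0,0)=4: scale R0 → (1, 1/4)
  clear (1,0): R1 −= (3)R0 → (0, -15/4)
pivot(1,1)=-15/4: scale R1 → (0, 1)
  clear (0,1): R0 −= (1/4)R1 → (1, 0)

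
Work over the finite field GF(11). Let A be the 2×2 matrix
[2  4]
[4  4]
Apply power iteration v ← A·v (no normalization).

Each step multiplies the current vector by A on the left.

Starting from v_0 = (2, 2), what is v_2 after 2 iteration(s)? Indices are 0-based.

v_0 = (2, 2).
v_1 = A·v_0 = (1, 5).
v_2 = A·v_1 = (0, 2).

v_2 = (0, 2)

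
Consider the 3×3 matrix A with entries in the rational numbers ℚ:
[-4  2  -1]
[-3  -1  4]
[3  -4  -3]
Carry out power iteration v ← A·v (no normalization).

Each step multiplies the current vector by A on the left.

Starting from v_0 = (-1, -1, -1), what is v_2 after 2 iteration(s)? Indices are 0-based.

v_2 = (-16, 7, -3)

v_0 = (-1, -1, -1).
v_1 = A·v_0 = (3, 0, 4).
v_2 = A·v_1 = (-16, 7, -3).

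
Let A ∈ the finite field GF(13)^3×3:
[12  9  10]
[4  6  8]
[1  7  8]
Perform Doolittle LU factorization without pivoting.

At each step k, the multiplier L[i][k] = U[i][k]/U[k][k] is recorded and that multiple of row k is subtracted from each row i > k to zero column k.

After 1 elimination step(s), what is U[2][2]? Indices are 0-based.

U[2][2] = 5

k=0: U[0][0]=12
  eliminate (1,0): mult=9, new row 1: (0, 3, 9); set L[1][0]=9
  eliminate (2,0): mult=12, new row 2: (0, 3, 5); set L[2][0]=12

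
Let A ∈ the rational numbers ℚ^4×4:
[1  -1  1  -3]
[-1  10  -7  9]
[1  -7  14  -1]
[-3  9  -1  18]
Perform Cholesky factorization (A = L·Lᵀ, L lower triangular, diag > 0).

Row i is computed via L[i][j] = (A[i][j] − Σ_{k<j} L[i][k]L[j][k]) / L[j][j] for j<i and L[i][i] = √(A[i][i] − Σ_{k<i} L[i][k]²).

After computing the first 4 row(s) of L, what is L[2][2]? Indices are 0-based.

L[2][2] = 3

Step 1: L[0][0] = √(1) = 1.
  L[1][0] = (-1) / L[0][0] = -1.
Step 2: L[1][1] = √(9) = 3.
  L[2][0] = (1) / L[0][0] = 1.
  L[2][1] = (-6) / L[1][1] = -2.
Step 3: L[2][2] = √(9) = 3.
  L[3][0] = (-3) / L[0][0] = -3.
  L[3][1] = (6) / L[1][1] = 2.
  L[3][2] = (6) / L[2][2] = 2.
Step 4: L[3][3] = √(1) = 1.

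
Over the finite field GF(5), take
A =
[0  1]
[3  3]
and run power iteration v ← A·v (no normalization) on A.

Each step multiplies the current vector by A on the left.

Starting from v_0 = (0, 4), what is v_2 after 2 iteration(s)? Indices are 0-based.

v_0 = (0, 4).
v_1 = A·v_0 = (4, 2).
v_2 = A·v_1 = (2, 3).

v_2 = (2, 3)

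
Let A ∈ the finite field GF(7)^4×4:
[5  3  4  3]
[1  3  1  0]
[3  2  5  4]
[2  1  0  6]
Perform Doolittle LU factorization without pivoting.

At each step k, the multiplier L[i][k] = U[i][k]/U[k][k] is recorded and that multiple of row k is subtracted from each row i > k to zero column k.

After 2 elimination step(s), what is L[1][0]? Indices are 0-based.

Step 1: pivot at (0,0) is 5.
  row1 ← row1 − (3)·row0  ⇒  L[1][0]=3, U row1=(0, 1, 3, 5)
  row2 ← row2 − (2)·row0  ⇒  L[2][0]=2, U row2=(0, 3, 4, 5)
  row3 ← row3 − (6)·row0  ⇒  L[3][0]=6, U row3=(0, 4, 4, 2)
Step 2: pivot at (1,1) is 1.
  row2 ← row2 − (3)·row1  ⇒  L[2][1]=3, U row2=(0, 0, 2, 4)
  row3 ← row3 − (4)·row1  ⇒  L[3][1]=4, U row3=(0, 0, 6, 3)

L[1][0] = 3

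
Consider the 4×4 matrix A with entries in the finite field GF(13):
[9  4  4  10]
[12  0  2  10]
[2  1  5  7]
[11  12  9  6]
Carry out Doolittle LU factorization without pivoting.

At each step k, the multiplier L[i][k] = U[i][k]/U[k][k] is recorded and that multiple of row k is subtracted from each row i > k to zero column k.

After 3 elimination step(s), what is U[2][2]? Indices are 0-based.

U[2][2] = 10

k=0: U[0][0]=9
  eliminate (1,0): mult=10, new row 1: (0, 12, 1, 1); set L[1][0]=10
  eliminate (2,0): mult=6, new row 2: (0, 3, 7, 12); set L[2][0]=6
  eliminate (3,0): mult=7, new row 3: (0, 10, 7, 1); set L[3][0]=7
k=1: U[1][1]=12
  eliminate (2,1): mult=10, new row 2: (0, 0, 10, 2); set L[2][1]=10
  eliminate (3,1): mult=3, new row 3: (0, 0, 4, 11); set L[3][1]=3
k=2: U[2][2]=10
  eliminate (3,2): mult=3, new row 3: (0, 0, 0, 5); set L[3][2]=3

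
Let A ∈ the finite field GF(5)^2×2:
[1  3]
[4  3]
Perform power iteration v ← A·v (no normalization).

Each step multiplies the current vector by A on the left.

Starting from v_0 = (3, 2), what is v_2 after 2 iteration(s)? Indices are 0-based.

v_0 = (3, 2).
v_1 = A·v_0 = (4, 3).
v_2 = A·v_1 = (3, 0).

v_2 = (3, 0)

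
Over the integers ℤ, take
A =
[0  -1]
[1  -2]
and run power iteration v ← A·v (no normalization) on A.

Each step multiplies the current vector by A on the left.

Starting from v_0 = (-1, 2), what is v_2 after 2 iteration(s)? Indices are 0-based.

v_2 = (5, 8)

v_0 = (-1, 2).
v_1 = A·v_0 = (-2, -5).
v_2 = A·v_1 = (5, 8).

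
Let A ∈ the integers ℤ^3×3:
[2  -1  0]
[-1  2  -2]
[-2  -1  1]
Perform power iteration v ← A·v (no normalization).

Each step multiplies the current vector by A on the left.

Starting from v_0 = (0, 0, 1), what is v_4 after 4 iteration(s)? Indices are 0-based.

v_4 = (40, -60, 5)

v_0 = (0, 0, 1).
v_1 = A·v_0 = (0, -2, 1).
v_2 = A·v_1 = (2, -6, 3).
v_3 = A·v_2 = (10, -20, 5).
v_4 = A·v_3 = (40, -60, 5).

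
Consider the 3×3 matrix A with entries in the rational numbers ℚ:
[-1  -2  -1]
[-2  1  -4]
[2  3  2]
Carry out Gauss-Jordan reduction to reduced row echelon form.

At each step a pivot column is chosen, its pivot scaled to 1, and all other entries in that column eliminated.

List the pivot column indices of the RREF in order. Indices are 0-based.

pivot(0,0)=-1: scale R0 → (1, 2, 1)
  clear (1,0): R1 −= (-2)R0 → (0, 5, -2)
  clear (2,0): R2 −= (2)R0 → (0, -1, 0)
pivot(1,1)=5: scale R1 → (0, 1, -2/5)
  clear (0,1): R0 −= (2)R1 → (1, 0, 9/5)
  clear (2,1): R2 −= (-1)R1 → (0, 0, -2/5)
pivot(2,2)=-2/5: scale R2 → (0, 0, 1)
  clear (0,2): R0 −= (9/5)R2 → (1, 0, 0)
  clear (1,2): R1 −= (-2/5)R2 → (0, 1, 0)

pivot columns: 0, 1, 2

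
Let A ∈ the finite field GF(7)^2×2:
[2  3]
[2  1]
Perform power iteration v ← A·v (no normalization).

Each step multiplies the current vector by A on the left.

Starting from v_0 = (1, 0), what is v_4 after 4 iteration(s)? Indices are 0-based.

v_4 = (0, 4)

v_0 = (1, 0).
v_1 = A·v_0 = (2, 2).
v_2 = A·v_1 = (3, 6).
v_3 = A·v_2 = (3, 5).
v_4 = A·v_3 = (0, 4).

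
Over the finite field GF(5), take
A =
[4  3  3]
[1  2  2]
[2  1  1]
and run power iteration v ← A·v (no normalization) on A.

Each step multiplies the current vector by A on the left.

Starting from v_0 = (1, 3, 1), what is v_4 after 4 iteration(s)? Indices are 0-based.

v_4 = (3, 2, 1)

v_0 = (1, 3, 1).
v_1 = A·v_0 = (1, 4, 1).
v_2 = A·v_1 = (4, 1, 2).
v_3 = A·v_2 = (0, 0, 1).
v_4 = A·v_3 = (3, 2, 1).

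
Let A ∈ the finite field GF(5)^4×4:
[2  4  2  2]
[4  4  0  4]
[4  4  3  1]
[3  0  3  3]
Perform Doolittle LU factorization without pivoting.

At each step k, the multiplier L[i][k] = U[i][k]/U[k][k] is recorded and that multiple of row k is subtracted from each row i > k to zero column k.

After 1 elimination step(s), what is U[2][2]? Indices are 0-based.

Step 1: pivot at (0,0) is 2.
  row1 ← row1 − (2)·row0  ⇒  L[1][0]=2, U row1=(0, 1, 1, 0)
  row2 ← row2 − (2)·row0  ⇒  L[2][0]=2, U row2=(0, 1, 4, 2)
  row3 ← row3 − (4)·row0  ⇒  L[3][0]=4, U row3=(0, 4, 0, 0)

U[2][2] = 4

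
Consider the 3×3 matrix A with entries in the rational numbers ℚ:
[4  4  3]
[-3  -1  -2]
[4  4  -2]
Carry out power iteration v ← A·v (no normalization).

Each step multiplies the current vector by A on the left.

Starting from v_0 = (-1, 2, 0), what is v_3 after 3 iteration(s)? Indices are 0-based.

v_0 = (-1, 2, 0).
v_1 = A·v_0 = (4, 1, 4).
v_2 = A·v_1 = (32, -21, 12).
v_3 = A·v_2 = (80, -99, 20).

v_3 = (80, -99, 20)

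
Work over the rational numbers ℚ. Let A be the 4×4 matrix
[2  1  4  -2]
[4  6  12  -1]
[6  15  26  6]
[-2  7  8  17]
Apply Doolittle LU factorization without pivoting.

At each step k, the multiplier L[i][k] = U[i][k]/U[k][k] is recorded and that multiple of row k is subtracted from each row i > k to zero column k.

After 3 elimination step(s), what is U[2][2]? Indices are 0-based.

Step 1: pivot at (0,0) is 2.
  row1 ← row1 − (2)·row0  ⇒  L[1][0]=2, U row1=(0, 4, 4, 3)
  row2 ← row2 − (3)·row0  ⇒  L[2][0]=3, U row2=(0, 12, 14, 12)
  row3 ← row3 − (-1)·row0  ⇒  L[3][0]=-1, U row3=(0, 8, 12, 15)
Step 2: pivot at (1,1) is 4.
  row2 ← row2 − (3)·row1  ⇒  L[2][1]=3, U row2=(0, 0, 2, 3)
  row3 ← row3 − (2)·row1  ⇒  L[3][1]=2, U row3=(0, 0, 4, 9)
Step 3: pivot at (2,2) is 2.
  row3 ← row3 − (2)·row2  ⇒  L[3][2]=2, U row3=(0, 0, 0, 3)

U[2][2] = 2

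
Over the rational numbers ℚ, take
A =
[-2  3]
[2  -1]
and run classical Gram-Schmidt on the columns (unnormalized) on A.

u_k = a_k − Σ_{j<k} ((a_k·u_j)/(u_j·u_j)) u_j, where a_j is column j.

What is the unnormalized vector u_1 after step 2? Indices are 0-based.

u_1 = (1, 1)

Step 1: u_0 = a_0 = (-2, 2).
Step 2: u_1 = a_1 − (-1)·u_0 = (1, 1).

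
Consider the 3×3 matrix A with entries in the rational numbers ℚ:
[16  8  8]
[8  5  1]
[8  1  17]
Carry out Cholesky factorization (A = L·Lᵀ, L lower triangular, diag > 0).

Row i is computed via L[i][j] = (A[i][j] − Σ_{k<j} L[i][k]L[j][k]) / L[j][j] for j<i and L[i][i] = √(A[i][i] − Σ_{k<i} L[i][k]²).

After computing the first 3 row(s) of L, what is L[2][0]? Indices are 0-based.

L[2][0] = 2

Step 1: L[0][0] = √(16) = 4.
  L[1][0] = (8) / L[0][0] = 2.
Step 2: L[1][1] = √(1) = 1.
  L[2][0] = (8) / L[0][0] = 2.
  L[2][1] = (-3) / L[1][1] = -3.
Step 3: L[2][2] = √(4) = 2.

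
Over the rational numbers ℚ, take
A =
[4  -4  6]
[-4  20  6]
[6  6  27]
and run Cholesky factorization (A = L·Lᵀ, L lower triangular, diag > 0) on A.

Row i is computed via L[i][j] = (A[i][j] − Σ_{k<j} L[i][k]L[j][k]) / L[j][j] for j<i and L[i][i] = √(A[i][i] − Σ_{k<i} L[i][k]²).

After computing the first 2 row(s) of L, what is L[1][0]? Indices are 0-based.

Step 1: L[0][0] = √(4) = 2.
  L[1][0] = (-4) / L[0][0] = -2.
Step 2: L[1][1] = √(16) = 4.

L[1][0] = -2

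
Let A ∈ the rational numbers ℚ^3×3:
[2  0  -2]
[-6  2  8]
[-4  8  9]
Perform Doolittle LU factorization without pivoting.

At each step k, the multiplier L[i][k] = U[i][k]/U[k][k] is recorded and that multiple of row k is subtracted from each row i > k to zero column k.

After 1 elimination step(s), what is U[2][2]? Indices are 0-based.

U[2][2] = 5

[col 0] pivot 2
  R1 -= -3*R0 → (0, 2, 2)  (L[1][0] := -3)
  R2 -= -2*R0 → (0, 8, 5)  (L[2][0] := -2)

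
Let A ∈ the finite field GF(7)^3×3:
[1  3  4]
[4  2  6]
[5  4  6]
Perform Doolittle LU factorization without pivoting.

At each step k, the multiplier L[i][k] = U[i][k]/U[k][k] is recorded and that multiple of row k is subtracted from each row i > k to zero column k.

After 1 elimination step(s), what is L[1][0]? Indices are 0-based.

L[1][0] = 4

Step 1: pivot at (0,0) is 1.
  row1 ← row1 − (4)·row0  ⇒  L[1][0]=4, U row1=(0, 4, 4)
  row2 ← row2 − (5)·row0  ⇒  L[2][0]=5, U row2=(0, 3, 0)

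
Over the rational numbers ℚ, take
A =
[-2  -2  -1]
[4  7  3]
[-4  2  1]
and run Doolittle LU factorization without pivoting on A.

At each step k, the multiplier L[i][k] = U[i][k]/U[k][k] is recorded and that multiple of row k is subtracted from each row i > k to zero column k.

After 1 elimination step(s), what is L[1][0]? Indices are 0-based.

[col 0] pivot -2
  R1 -= -2*R0 → (0, 3, 1)  (L[1][0] := -2)
  R2 -= 2*R0 → (0, 6, 3)  (L[2][0] := 2)

L[1][0] = -2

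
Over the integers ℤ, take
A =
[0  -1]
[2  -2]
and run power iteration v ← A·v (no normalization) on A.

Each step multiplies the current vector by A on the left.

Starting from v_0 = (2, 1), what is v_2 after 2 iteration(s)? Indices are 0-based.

v_2 = (-2, -6)

v_0 = (2, 1).
v_1 = A·v_0 = (-1, 2).
v_2 = A·v_1 = (-2, -6).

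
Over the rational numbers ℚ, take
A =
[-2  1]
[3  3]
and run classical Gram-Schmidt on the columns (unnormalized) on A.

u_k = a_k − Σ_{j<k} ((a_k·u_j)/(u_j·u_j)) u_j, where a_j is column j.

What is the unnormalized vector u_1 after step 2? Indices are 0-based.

u_1 = (27/13, 18/13)

Step 1: u_0 = a_0 = (-2, 3).
Step 2: u_1 = a_1 − (7/13)·u_0 = (27/13, 18/13).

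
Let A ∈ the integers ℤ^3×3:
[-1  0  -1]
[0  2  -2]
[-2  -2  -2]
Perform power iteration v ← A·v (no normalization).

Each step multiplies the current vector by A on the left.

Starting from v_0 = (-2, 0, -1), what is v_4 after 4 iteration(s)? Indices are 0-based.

v_4 = (-109, -100, -274)

v_0 = (-2, 0, -1).
v_1 = A·v_0 = (3, 2, 6).
v_2 = A·v_1 = (-9, -8, -22).
v_3 = A·v_2 = (31, 28, 78).
v_4 = A·v_3 = (-109, -100, -274).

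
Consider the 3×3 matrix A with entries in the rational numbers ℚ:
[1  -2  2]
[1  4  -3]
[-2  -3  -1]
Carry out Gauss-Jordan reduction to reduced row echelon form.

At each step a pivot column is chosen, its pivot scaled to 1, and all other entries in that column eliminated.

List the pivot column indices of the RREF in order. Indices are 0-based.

pivot columns: 0, 1, 2

step 1: normalize row 0 (÷1) = (1, -2, 2)
  row 1: subtract 1×row0 = (0, 6, -5)
  row 2: subtract -2×row0 = (0, -7, 3)
step 2: normalize row 1 (÷6) = (0, 1, -5/6)
  row 0: subtract -2×row1 = (1, 0, 1/3)
  row 2: subtract -7×row1 = (0, 0, -17/6)
step 3: normalize row 2 (÷-17/6) = (0, 0, 1)
  row 0: subtract 1/3×row2 = (1, 0, 0)
  row 1: subtract -5/6×row2 = (0, 1, 0)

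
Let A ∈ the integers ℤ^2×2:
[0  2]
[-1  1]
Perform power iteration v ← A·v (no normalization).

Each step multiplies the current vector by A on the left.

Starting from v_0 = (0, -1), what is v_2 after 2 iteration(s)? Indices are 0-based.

v_0 = (0, -1).
v_1 = A·v_0 = (-2, -1).
v_2 = A·v_1 = (-2, 1).

v_2 = (-2, 1)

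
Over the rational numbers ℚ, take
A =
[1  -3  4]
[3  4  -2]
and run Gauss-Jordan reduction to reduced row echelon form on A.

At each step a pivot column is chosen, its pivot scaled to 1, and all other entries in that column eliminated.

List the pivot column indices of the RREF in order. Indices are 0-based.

pivot columns: 0, 1

step 1: normalize row 0 (÷1) = (1, -3, 4)
  row 1: subtract 3×row0 = (0, 13, -14)
step 2: normalize row 1 (÷13) = (0, 1, -14/13)
  row 0: subtract -3×row1 = (1, 0, 10/13)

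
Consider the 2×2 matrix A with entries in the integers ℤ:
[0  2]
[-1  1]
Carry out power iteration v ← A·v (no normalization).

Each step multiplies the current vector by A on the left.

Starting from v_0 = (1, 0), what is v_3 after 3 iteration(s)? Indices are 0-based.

v_0 = (1, 0).
v_1 = A·v_0 = (0, -1).
v_2 = A·v_1 = (-2, -1).
v_3 = A·v_2 = (-2, 1).

v_3 = (-2, 1)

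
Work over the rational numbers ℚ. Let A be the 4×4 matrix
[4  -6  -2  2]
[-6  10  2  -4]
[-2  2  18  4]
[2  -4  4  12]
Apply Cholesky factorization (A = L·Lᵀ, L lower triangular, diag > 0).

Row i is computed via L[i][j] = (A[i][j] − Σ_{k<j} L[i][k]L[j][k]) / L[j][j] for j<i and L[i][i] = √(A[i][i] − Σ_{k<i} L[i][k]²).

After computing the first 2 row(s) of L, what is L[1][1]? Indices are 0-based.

L[1][1] = 1

Step 1: L[0][0] = √(4) = 2.
  L[1][0] = (-6) / L[0][0] = -3.
Step 2: L[1][1] = √(1) = 1.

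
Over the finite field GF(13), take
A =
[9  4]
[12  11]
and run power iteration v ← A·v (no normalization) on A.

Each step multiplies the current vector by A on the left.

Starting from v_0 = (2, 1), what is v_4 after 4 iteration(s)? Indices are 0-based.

v_0 = (2, 1).
v_1 = A·v_0 = (9, 9).
v_2 = A·v_1 = (0, 12).
v_3 = A·v_2 = (9, 2).
v_4 = A·v_3 = (11, 0).

v_4 = (11, 0)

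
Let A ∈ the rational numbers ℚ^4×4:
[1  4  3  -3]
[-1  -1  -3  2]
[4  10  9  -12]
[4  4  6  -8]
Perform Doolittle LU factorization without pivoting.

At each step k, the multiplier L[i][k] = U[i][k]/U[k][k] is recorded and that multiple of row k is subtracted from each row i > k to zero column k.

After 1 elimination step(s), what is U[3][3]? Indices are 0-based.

U[3][3] = 4

[col 0] pivot 1
  R1 -= -1*R0 → (0, 3, 0, -1)  (L[1][0] := -1)
  R2 -= 4*R0 → (0, -6, -3, 0)  (L[2][0] := 4)
  R3 -= 4*R0 → (0, -12, -6, 4)  (L[3][0] := 4)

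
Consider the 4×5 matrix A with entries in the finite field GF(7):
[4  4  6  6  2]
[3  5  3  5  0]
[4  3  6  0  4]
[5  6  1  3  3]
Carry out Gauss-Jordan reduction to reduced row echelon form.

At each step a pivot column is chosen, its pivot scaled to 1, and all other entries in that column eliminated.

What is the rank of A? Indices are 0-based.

rank = 4

[1] R0 /= 4  ⇒  (1, 1, 5, 5, 4)
     R1 -= 3·R0  ⇒  (0, 2, 2, 4, 2)
     R2 -= 4·R0  ⇒  (0, 6, 0, 1, 2)
     R3 -= 5·R0  ⇒  (0, 1, 4, 6, 4)
[2] R1 /= 2  ⇒  (0, 1, 1, 2, 1)
     R0 -= 1·R1  ⇒  (1, 0, 4, 3, 3)
     R2 -= 6·R1  ⇒  (0, 0, 1, 3, 3)
     R3 -= 1·R1  ⇒  (0, 0, 3, 4, 3)
[3] R2 /= 1  ⇒  (0, 0, 1, 3, 3)
     R0 -= 4·R2  ⇒  (1, 0, 0, 5, 5)
     R1 -= 1·R2  ⇒  (0, 1, 0, 6, 5)
     R3 -= 3·R2  ⇒  (0, 0, 0, 2, 1)
[4] R3 /= 2  ⇒  (0, 0, 0, 1, 4)
     R0 -= 5·R3  ⇒  (1, 0, 0, 0, 6)
     R1 -= 6·R3  ⇒  (0, 1, 0, 0, 2)
     R2 -= 3·R3  ⇒  (0, 0, 1, 0, 5)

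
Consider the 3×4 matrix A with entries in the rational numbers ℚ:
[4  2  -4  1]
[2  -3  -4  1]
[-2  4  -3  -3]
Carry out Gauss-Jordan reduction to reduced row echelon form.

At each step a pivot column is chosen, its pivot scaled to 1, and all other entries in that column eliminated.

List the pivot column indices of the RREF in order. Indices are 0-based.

pivot(0,0)=4: scale R0 → (1, 1/2, -1, 1/4)
  clear (1,0): R1 −= (2)R0 → (0, -4, -2, 1/2)
  clear (2,0): R2 −= (-2)R0 → (0, 5, -5, -5/2)
pivot(1,1)=-4: scale R1 → (0, 1, 1/2, -1/8)
  clear (0,1): R0 −= (1/2)R1 → (1, 0, -5/4, 5/16)
  clear (2,1): R2 −= (5)R1 → (0, 0, -15/2, -15/8)
pivot(2,2)=-15/2: scale R2 → (0, 0, 1, 1/4)
  clear (0,2): R0 −= (-5/4)R2 → (1, 0, 0, 5/8)
  clear (1,2): R1 −= (1/2)R2 → (0, 1, 0, -1/4)

pivot columns: 0, 1, 2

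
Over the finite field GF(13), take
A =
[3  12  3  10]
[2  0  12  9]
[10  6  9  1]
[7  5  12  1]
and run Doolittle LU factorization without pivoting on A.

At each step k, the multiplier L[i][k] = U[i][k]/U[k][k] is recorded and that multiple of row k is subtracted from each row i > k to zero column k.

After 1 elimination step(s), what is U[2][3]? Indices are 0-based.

Step 1: pivot at (0,0) is 3.
  row1 ← row1 − (5)·row0  ⇒  L[1][0]=5, U row1=(0, 5, 10, 11)
  row2 ← row2 − (12)·row0  ⇒  L[2][0]=12, U row2=(0, 5, 12, 11)
  row3 ← row3 − (11)·row0  ⇒  L[3][0]=11, U row3=(0, 3, 5, 8)

U[2][3] = 11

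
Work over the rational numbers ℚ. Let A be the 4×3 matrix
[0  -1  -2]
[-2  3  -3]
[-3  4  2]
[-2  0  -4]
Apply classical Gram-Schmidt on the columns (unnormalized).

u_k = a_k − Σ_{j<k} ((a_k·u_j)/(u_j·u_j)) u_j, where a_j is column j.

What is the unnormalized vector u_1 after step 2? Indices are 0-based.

Step 1: u_0 = a_0 = (0, -2, -3, -2).
Step 2: u_1 = a_1 − (-18/17)·u_0 = (-1, 15/17, 14/17, -36/17).

u_1 = (-1, 15/17, 14/17, -36/17)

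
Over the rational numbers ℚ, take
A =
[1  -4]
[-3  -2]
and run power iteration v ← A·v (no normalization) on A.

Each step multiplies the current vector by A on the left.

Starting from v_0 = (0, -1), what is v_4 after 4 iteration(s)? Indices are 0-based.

v_4 = (-116, -268)

v_0 = (0, -1).
v_1 = A·v_0 = (4, 2).
v_2 = A·v_1 = (-4, -16).
v_3 = A·v_2 = (60, 44).
v_4 = A·v_3 = (-116, -268).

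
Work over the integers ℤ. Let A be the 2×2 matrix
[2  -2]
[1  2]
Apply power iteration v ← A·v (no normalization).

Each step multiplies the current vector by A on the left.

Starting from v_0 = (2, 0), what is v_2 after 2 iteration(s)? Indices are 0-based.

v_0 = (2, 0).
v_1 = A·v_0 = (4, 2).
v_2 = A·v_1 = (4, 8).

v_2 = (4, 8)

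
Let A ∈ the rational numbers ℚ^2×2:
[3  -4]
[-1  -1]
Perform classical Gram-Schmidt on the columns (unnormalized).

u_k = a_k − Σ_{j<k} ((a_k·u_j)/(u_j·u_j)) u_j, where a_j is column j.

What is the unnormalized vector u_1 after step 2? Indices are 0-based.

u_1 = (-7/10, -21/10)

Step 1: u_0 = a_0 = (3, -1).
Step 2: u_1 = a_1 − (-11/10)·u_0 = (-7/10, -21/10).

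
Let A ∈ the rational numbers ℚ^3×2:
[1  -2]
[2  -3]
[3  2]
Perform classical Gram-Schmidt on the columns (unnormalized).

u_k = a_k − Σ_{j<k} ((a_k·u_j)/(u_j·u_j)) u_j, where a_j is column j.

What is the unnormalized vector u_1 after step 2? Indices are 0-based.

Step 1: u_0 = a_0 = (1, 2, 3).
Step 2: u_1 = a_1 − (-1/7)·u_0 = (-13/7, -19/7, 17/7).

u_1 = (-13/7, -19/7, 17/7)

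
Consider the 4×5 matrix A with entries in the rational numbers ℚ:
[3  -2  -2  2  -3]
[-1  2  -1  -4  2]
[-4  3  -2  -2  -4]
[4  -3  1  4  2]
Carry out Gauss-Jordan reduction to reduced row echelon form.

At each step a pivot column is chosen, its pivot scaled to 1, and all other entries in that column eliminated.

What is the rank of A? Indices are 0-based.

[1] R0 /= 3  ⇒  (1, -2/3, -2/3, 2/3, -1)
     R1 -= -1·R0  ⇒  (0, 4/3, -5/3, -10/3, 1)
     R2 -= -4·R0  ⇒  (0, 1/3, -14/3, 2/3, -8)
     R3 -= 4·R0  ⇒  (0, -1/3, 11/3, 4/3, 6)
[2] R1 /= 4/3  ⇒  (0, 1, -5/4, -5/2, 3/4)
     R0 -= -2/3·R1  ⇒  (1, 0, -3/2, -1, -1/2)
     R2 -= 1/3·R1  ⇒  (0, 0, -17/4, 3/2, -33/4)
     R3 -= -1/3·R1  ⇒  (0, 0, 13/4, 1/2, 25/4)
[3] R2 /= -17/4  ⇒  (0, 0, 1, -6/17, 33/17)
     R0 -= -3/2·R2  ⇒  (1, 0, 0, -26/17, 41/17)
     R1 -= -5/4·R2  ⇒  (0, 1, 0, -50/17, 54/17)
     R3 -= 13/4·R2  ⇒  (0, 0, 0, 28/17, -1/17)
[4] R3 /= 28/17  ⇒  (0, 0, 0, 1, -1/28)
     R0 -= -26/17·R3  ⇒  (1, 0, 0, 0, 33/14)
     R1 -= -50/17·R3  ⇒  (0, 1, 0, 0, 43/14)
     R2 -= -6/17·R3  ⇒  (0, 0, 1, 0, 27/14)

rank = 4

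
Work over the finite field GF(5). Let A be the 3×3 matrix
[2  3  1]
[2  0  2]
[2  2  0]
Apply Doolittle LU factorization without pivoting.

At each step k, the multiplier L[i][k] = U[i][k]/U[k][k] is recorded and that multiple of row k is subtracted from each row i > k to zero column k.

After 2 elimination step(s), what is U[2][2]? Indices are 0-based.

U[2][2] = 2

[col 0] pivot 2
  R1 -= 1*R0 → (0, 2, 1)  (L[1][0] := 1)
  R2 -= 1*R0 → (0, 4, 4)  (L[2][0] := 1)
[col 1] pivot 2
  R2 -= 2*R1 → (0, 0, 2)  (L[2][1] := 2)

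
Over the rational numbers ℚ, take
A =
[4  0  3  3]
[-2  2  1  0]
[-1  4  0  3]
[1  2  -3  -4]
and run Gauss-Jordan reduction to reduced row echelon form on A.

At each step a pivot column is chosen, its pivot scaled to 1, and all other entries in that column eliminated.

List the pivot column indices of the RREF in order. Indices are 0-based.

step 1: normalize row 0 (÷4) = (1, 0, 3/4, 3/4)
  row 1: subtract -2×row0 = (0, 2, 5/2, 3/2)
  row 2: subtract -1×row0 = (0, 4, 3/4, 15/4)
  row 3: subtract 1×row0 = (0, 2, -15/4, -19/4)
step 2: normalize row 1 (÷2) = (0, 1, 5/4, 3/4)
  row 2: subtract 4×row1 = (0, 0, -17/4, 3/4)
  row 3: subtract 2×row1 = (0, 0, -25/4, -25/4)
step 3: normalize row 2 (÷-17/4) = (0, 0, 1, -3/17)
  row 0: subtract 3/4×row2 = (1, 0, 0, 15/17)
  row 1: subtract 5/4×row2 = (0, 1, 0, 33/34)
  row 3: subtract -25/4×row2 = (0, 0, 0, -125/17)
step 4: normalize row 3 (÷-125/17) = (0, 0, 0, 1)
  row 0: subtract 15/17×row3 = (1, 0, 0, 0)
  row 1: subtract 33/34×row3 = (0, 1, 0, 0)
  row 2: subtract -3/17×row3 = (0, 0, 1, 0)

pivot columns: 0, 1, 2, 3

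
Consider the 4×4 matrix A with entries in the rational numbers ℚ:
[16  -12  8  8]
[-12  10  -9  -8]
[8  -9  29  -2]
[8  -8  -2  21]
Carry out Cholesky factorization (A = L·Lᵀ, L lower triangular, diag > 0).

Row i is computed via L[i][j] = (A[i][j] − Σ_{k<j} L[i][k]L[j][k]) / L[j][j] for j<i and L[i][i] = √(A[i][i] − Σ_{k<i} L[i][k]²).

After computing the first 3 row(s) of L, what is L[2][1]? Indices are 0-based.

L[2][1] = -3

Step 1: L[0][0] = √(16) = 4.
  L[1][0] = (-12) / L[0][0] = -3.
Step 2: L[1][1] = √(1) = 1.
  L[2][0] = (8) / L[0][0] = 2.
  L[2][1] = (-3) / L[1][1] = -3.
Step 3: L[2][2] = √(16) = 4.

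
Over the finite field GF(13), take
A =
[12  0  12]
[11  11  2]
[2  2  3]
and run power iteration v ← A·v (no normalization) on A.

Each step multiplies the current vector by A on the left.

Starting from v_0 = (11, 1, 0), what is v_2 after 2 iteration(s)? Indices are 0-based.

v_0 = (11, 1, 0).
v_1 = A·v_0 = (2, 2, 11).
v_2 = A·v_1 = (0, 1, 2).

v_2 = (0, 1, 2)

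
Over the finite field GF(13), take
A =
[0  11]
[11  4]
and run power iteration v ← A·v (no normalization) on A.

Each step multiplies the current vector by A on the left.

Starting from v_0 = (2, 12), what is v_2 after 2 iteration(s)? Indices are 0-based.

v_0 = (2, 12).
v_1 = A·v_0 = (2, 5).
v_2 = A·v_1 = (3, 3).

v_2 = (3, 3)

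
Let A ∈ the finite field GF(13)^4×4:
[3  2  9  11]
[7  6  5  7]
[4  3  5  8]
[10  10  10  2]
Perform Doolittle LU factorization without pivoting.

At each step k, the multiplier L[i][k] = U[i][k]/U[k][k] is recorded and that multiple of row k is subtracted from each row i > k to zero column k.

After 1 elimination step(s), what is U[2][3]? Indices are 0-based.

k=0: U[0][0]=3
  eliminate (1,0): mult=11, new row 1: (0, 10, 10, 3); set L[1][0]=11
  eliminate (2,0): mult=10, new row 2: (0, 9, 6, 2); set L[2][0]=10
  eliminate (3,0): mult=12, new row 3: (0, 12, 6, 0); set L[3][0]=12

U[2][3] = 2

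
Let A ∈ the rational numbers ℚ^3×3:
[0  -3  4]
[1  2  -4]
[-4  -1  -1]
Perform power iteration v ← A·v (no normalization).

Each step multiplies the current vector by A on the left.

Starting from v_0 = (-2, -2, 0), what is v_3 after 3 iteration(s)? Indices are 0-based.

v_3 = (26, 78, -158)

v_0 = (-2, -2, 0).
v_1 = A·v_0 = (6, -6, 10).
v_2 = A·v_1 = (58, -46, -28).
v_3 = A·v_2 = (26, 78, -158).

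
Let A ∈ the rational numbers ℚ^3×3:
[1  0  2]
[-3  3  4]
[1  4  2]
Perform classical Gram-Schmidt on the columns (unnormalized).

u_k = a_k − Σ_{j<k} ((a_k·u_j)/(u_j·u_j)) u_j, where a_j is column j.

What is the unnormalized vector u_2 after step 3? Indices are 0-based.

u_2 = (12/5, 16/25, -12/25)

Step 1: u_0 = a_0 = (1, -3, 1).
Step 2: u_1 = a_1 − (-5/11)·u_0 = (5/11, 18/11, 49/11).
Step 3: u_2 = a_2 − (-8/11)·u_0 − (18/25)·u_1 = (12/5, 16/25, -12/25).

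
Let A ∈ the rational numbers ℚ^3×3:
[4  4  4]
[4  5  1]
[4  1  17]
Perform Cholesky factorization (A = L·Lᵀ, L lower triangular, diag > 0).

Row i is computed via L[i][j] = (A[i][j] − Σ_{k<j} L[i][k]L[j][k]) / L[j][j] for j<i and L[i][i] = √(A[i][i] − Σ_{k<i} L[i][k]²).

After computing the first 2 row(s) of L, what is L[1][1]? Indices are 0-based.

L[1][1] = 1

Step 1: L[0][0] = √(4) = 2.
  L[1][0] = (4) / L[0][0] = 2.
Step 2: L[1][1] = √(1) = 1.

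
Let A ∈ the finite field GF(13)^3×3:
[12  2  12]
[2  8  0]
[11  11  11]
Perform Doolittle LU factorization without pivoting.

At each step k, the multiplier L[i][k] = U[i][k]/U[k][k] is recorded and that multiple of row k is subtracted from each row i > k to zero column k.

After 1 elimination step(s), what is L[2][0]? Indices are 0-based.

[col 0] pivot 12
  R1 -= 11*R0 → (0, 12, 11)  (L[1][0] := 11)
  R2 -= 2*R0 → (0, 7, 0)  (L[2][0] := 2)

L[2][0] = 2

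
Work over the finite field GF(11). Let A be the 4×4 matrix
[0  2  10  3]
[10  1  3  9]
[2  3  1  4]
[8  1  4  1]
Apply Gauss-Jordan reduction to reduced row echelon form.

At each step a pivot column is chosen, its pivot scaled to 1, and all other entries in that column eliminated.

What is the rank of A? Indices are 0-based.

pivot(0,0): swap R0↔R1
pivot(0,0)=10: scale R0 → (1, 10, 8, 2)
  clear (2,0): R2 −= (2)R0 → (0, 5, 7, 0)
  clear (3,0): R3 −= (8)R0 → (0, 9, 6, 7)
pivot(1,1)=2: scale R1 → (0, 1, 5, 7)
  clear (0,1): R0 −= (10)R1 → (1, 0, 2, 9)
  clear (2,1): R2 −= (5)R1 → (0, 0, 4, 9)
  clear (3,1): R3 −= (9)R1 → (0, 0, 5, 10)
pivot(2,2)=4: scale R2 → (0, 0, 1, 5)
  clear (0,2): R0 −= (2)R2 → (1, 0, 0, 10)
  clear (1,2): R1 −= (5)R2 → (0, 1, 0, 4)
  clear (3,2): R3 −= (5)R2 → (0, 0, 0, 7)
pivot(3,3)=7: scale R3 → (0, 0, 0, 1)
  clear (0,3): R0 −= (10)R3 → (1, 0, 0, 0)
  clear (1,3): R1 −= (4)R3 → (0, 1, 0, 0)
  clear (2,3): R2 −= (5)R3 → (0, 0, 1, 0)

rank = 4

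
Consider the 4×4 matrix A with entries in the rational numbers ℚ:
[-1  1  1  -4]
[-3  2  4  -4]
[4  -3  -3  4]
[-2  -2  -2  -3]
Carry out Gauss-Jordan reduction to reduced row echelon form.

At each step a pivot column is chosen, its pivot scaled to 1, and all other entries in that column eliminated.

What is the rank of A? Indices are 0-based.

rank = 4

step 1: normalize row 0 (÷-1) = (1, -1, -1, 4)
  row 1: subtract -3×row0 = (0, -1, 1, 8)
  row 2: subtract 4×row0 = (0, 1, 1, -12)
  row 3: subtract -2×row0 = (0, -4, -4, 5)
step 2: normalize row 1 (÷-1) = (0, 1, -1, -8)
  row 0: subtract -1×row1 = (1, 0, -2, -4)
  row 2: subtract 1×row1 = (0, 0, 2, -4)
  row 3: subtract -4×row1 = (0, 0, -8, -27)
step 3: normalize row 2 (÷2) = (0, 0, 1, -2)
  row 0: subtract -2×row2 = (1, 0, 0, -8)
  row 1: subtract -1×row2 = (0, 1, 0, -10)
  row 3: subtract -8×row2 = (0, 0, 0, -43)
step 4: normalize row 3 (÷-43) = (0, 0, 0, 1)
  row 0: subtract -8×row3 = (1, 0, 0, 0)
  row 1: subtract -10×row3 = (0, 1, 0, 0)
  row 2: subtract -2×row3 = (0, 0, 1, 0)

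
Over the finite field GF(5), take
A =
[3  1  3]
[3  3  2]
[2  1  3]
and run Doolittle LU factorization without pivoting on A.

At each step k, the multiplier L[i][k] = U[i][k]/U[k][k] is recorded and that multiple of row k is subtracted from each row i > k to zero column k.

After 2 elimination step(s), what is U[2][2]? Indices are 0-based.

k=0: U[0][0]=3
  eliminate (1,0): mult=1, new row 1: (0, 2, 4); set L[1][0]=1
  eliminate (2,0): mult=4, new row 2: (0, 2, 1); set L[2][0]=4
k=1: U[1][1]=2
  eliminate (2,1): mult=1, new row 2: (0, 0, 2); set L[2][1]=1

U[2][2] = 2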